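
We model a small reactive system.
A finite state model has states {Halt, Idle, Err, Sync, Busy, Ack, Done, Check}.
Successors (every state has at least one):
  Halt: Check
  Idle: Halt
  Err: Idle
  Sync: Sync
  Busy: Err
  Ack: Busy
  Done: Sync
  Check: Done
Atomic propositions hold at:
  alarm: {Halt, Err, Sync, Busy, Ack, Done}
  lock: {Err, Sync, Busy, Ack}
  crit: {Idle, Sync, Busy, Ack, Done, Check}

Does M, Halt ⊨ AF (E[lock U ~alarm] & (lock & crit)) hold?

No

Sat(~alarm) = {Idle, Check}
E[lock U ~alarm]: least fixpoint, start Z0 = Sat(~alarm) = {Idle, Check}, add states in Sat(lock) with some successor in Z. Z1 = {Idle, Err, Check}; Z2 = {Idle, Err, Busy, Check}; Z3 = {Idle, Err, Busy, Ack, Check}; fixed.
Sat(E[lock U ~alarm]) = {Idle, Err, Busy, Ack, Check}
Sat(lock & crit) = {Sync, Busy, Ack}
Sat(E[lock U ~alarm] & (lock & crit)) = {Busy, Ack}
AF (E[lock U ~alarm] & (lock & crit)): least fixpoint, start Z0 = {Busy, Ack}, add states with every successor in Z. Already a fixed point.
Sat(AF (E[lock U ~alarm] & (lock & crit))) = {Busy, Ack}
Halt ∉ Sat(AF (E[lock U ~alarm] & (lock & crit))) = {Busy, Ack}, so the formula does not hold at Halt.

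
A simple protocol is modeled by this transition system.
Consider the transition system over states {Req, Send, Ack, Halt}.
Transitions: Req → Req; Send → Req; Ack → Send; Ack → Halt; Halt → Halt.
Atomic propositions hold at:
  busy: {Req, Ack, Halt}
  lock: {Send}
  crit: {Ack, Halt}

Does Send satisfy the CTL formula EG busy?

EG busy: greatest fixpoint, start Z0 = {Req, Ack, Halt}, keep only states in Sat with some successor in Z. Already a fixed point.
Sat(EG busy) = {Req, Ack, Halt}
Send ∉ Sat(EG busy) = {Req, Ack, Halt}, so the formula does not hold at Send.

No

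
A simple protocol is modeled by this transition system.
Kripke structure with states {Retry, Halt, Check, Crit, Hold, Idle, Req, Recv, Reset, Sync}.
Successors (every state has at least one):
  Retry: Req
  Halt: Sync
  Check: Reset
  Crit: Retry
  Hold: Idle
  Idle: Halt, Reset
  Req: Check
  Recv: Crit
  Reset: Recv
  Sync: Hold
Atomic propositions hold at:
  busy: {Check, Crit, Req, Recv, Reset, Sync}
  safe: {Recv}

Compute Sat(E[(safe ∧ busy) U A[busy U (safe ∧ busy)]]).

{Check, Req, Recv, Reset}

Sat(safe ∧ busy) = {Recv}
A[busy U (safe ∧ busy)]: least fixpoint, start Z0 = Sat((safe ∧ busy)) = {Recv}, add states in Sat(busy) with every successor in Z. Z1 = {Recv, Reset}; Z2 = {Check, Recv, Reset}; Z3 = {Check, Req, Recv, Reset}; fixed.
Sat(A[busy U (safe ∧ busy)]) = {Check, Req, Recv, Reset}
E[(safe ∧ busy) U A[busy U (safe ∧ busy)]]: least fixpoint, start Z0 = Sat(A[busy U (safe ∧ busy)]) = {Check, Req, Recv, Reset}, add states in Sat(safe ∧ busy) with some successor in Z. Already a fixed point.
Sat(E[(safe ∧ busy) U A[busy U (safe ∧ busy)]]) = {Check, Req, Recv, Reset}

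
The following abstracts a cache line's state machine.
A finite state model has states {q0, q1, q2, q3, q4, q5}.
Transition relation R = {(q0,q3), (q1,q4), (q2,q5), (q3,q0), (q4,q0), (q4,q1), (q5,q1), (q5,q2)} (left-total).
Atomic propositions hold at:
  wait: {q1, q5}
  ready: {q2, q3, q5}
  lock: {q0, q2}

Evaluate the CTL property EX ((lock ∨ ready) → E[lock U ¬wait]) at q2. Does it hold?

Sat(lock ∨ ready) = {q0, q2, q3, q5}
Sat(¬wait) = {q0, q2, q3, q4}
E[lock U ¬wait]: least fixpoint, start Z0 = Sat(¬wait) = {q0, q2, q3, q4}, add states in Sat(lock) with some successor in Z. Already a fixed point.
Sat(E[lock U ¬wait]) = {q0, q2, q3, q4}
Sat((lock ∨ ready) → E[lock U ¬wait]) = {q0, q1, q2, q3, q4}
Sat(EX ((lock ∨ ready) → E[lock U ¬wait])) = {s : some successor in {q0, q1, q2, q3, q4}} = {q0, q1, q3, q4, q5}
q2 ∉ Sat(EX ((lock ∨ ready) → E[lock U ¬wait])) = {q0, q1, q3, q4, q5}, so the formula does not hold at q2.

No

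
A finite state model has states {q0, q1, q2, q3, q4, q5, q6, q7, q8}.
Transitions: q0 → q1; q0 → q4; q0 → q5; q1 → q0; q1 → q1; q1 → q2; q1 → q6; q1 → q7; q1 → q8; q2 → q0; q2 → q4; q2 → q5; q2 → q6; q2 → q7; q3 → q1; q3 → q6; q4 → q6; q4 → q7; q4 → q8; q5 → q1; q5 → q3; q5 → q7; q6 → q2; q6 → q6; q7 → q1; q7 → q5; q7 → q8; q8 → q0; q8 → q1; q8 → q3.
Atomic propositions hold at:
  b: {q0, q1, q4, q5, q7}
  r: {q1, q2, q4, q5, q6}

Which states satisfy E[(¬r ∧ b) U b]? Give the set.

{q0, q1, q4, q5, q7}

Sat(¬r) = {q0, q3, q7, q8}
Sat(¬r ∧ b) = {q0, q7}
E[(¬r ∧ b) U b]: least fixpoint, start Z0 = Sat(b) = {q0, q1, q4, q5, q7}, add states in Sat(¬r ∧ b) with some successor in Z. Already a fixed point.
Sat(E[(¬r ∧ b) U b]) = {q0, q1, q4, q5, q7}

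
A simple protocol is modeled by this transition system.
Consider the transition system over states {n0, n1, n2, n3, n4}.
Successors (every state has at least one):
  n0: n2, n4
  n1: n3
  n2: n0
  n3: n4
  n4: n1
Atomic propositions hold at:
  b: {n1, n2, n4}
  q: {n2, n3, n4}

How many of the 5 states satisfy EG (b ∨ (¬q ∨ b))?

Sat(¬q) = {n0, n1}
Sat(¬q ∨ b) = {n0, n1, n2, n4}
Sat(b ∨ (¬q ∨ b)) = {n0, n1, n2, n4}
EG (b ∨ (¬q ∨ b)): greatest fixpoint, start Z0 = {n0, n1, n2, n4}, keep only states in Sat with some successor in Z. Z1 = {n0, n2, n4}; Z2 = {n0, n2}; fixed.
Sat(EG (b ∨ (¬q ∨ b))) = {n0, n2}
|Sat(EG (b ∨ (¬q ∨ b)))| = |{n0, n2}| = 2.

2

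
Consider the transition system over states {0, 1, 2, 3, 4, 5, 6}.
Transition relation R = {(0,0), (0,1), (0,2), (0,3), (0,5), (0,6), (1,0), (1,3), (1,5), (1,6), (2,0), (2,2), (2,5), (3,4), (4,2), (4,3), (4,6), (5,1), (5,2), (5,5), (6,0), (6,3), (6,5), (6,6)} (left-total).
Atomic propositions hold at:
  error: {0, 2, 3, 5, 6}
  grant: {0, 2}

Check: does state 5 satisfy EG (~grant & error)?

Sat(~grant) = {1, 3, 4, 5, 6}
Sat(~grant & error) = {3, 5, 6}
EG (~grant & error): greatest fixpoint, start Z0 = {3, 5, 6}, keep only states in Sat with some successor in Z. Z1 = {5, 6}; fixed.
Sat(EG (~grant & error)) = {5, 6}
5 ∈ Sat(EG (~grant & error)) = {5, 6}, so the formula holds at 5.

Yes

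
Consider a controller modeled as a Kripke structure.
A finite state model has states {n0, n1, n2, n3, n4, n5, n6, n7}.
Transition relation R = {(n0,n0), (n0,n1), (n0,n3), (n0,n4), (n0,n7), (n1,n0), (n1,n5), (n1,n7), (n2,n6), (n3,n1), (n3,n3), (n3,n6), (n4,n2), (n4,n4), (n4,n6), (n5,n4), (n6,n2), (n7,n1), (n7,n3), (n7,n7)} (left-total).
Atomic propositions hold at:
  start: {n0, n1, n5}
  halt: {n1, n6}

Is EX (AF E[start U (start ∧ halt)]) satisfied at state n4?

No

Sat(start ∧ halt) = {n1}
E[start U (start ∧ halt)]: least fixpoint, start Z0 = Sat((start ∧ halt)) = {n1}, add states in Sat(start) with some successor in Z. Z1 = {n0, n1}; fixed.
Sat(E[start U (start ∧ halt)]) = {n0, n1}
AF E[start U (start ∧ halt)]: least fixpoint, start Z0 = {n0, n1}, add states with every successor in Z. Already a fixed point.
Sat(AF E[start U (start ∧ halt)]) = {n0, n1}
Sat(EX (AF E[start U (start ∧ halt)])) = {s : some successor in {n0, n1}} = {n0, n1, n3, n7}
n4 ∉ Sat(EX (AF E[start U (start ∧ halt)])) = {n0, n1, n3, n7}, so the formula does not hold at n4.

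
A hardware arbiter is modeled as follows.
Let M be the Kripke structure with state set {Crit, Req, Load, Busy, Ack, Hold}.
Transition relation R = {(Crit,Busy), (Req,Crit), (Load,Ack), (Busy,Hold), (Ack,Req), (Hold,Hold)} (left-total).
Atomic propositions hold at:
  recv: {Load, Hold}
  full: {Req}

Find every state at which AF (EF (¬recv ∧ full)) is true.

Sat(¬recv) = {Crit, Req, Busy, Ack}
Sat(¬recv ∧ full) = {Req}
EF (¬recv ∧ full): least fixpoint, start Z0 = {Req}, add states with some successor in Z. Z1 = {Req, Ack}; Z2 = {Req, Load, Ack}; fixed.
Sat(EF (¬recv ∧ full)) = {Req, Load, Ack}
AF (EF (¬recv ∧ full)): least fixpoint, start Z0 = {Req, Load, Ack}, add states with every successor in Z. Already a fixed point.
Sat(AF (EF (¬recv ∧ full))) = {Req, Load, Ack}

{Req, Load, Ack}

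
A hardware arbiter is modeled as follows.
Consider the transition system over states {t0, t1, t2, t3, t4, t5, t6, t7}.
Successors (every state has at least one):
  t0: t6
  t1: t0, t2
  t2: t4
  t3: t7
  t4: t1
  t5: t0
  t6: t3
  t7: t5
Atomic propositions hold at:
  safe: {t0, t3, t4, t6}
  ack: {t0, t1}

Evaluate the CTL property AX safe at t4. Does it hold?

Sat(AX safe) = {s : every successor in {t0, t3, t4, t6}} = {t0, t2, t5, t6}
t4 ∉ Sat(AX safe) = {t0, t2, t5, t6}, so the formula does not hold at t4.

No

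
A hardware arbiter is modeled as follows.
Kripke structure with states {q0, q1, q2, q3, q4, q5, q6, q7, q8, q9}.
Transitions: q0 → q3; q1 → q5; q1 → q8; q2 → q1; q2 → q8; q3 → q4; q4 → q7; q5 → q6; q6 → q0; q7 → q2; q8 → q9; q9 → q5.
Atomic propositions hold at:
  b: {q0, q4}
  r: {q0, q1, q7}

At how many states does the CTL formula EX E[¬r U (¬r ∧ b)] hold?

Sat(¬r) = {q2, q3, q4, q5, q6, q8, q9}
Sat(¬r ∧ b) = {q4}
E[¬r U (¬r ∧ b)]: least fixpoint, start Z0 = Sat((¬r ∧ b)) = {q4}, add states in Sat(¬r) with some successor in Z. Z1 = {q3, q4}; fixed.
Sat(E[¬r U (¬r ∧ b)]) = {q3, q4}
Sat(EX E[¬r U (¬r ∧ b)]) = {s : some successor in {q3, q4}} = {q0, q3}
|Sat(EX E[¬r U (¬r ∧ b)])| = |{q0, q3}| = 2.

2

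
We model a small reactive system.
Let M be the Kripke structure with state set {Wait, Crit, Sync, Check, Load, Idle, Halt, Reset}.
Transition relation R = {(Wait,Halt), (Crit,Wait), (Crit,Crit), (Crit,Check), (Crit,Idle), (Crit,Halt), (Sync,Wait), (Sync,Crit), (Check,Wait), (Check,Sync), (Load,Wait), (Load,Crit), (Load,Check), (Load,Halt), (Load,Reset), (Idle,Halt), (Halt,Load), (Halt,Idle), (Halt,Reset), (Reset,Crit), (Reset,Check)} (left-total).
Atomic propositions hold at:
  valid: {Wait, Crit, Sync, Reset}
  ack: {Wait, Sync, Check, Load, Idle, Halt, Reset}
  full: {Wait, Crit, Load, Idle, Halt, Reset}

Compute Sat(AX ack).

{Wait, Check, Idle, Halt}

Sat(AX ack) = {s : every successor in {Wait, Sync, Check, Load, Idle, Halt, Reset}} = {Wait, Check, Idle, Halt}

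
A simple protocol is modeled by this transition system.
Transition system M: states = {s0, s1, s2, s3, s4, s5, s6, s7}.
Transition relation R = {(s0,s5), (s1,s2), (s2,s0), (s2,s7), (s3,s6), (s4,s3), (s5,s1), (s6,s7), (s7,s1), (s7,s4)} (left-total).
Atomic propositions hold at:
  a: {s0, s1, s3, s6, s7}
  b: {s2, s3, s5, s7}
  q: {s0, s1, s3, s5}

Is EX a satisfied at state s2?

Yes

Sat(EX a) = {s : some successor in {s0, s1, s3, s6, s7}} = {s2, s3, s4, s5, s6, s7}
s2 ∈ Sat(EX a) = {s2, s3, s4, s5, s6, s7}, so the formula holds at s2.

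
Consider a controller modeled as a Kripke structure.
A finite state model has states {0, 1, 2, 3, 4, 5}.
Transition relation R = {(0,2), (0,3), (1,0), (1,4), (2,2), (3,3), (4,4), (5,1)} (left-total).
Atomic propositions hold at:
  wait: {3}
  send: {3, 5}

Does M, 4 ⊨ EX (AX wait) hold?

No

Sat(AX wait) = {s : every successor in {3}} = {3}
Sat(EX (AX wait)) = {s : some successor in {3}} = {0, 3}
4 ∉ Sat(EX (AX wait)) = {0, 3}, so the formula does not hold at 4.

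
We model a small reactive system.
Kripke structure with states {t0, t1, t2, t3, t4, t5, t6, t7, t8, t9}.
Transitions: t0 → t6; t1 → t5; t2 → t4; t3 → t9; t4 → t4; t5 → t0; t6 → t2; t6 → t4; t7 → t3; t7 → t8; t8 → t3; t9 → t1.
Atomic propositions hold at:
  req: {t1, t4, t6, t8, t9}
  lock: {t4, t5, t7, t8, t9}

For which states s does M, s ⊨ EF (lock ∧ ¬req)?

Sat(¬req) = {t0, t2, t3, t5, t7}
Sat(lock ∧ ¬req) = {t5, t7}
EF (lock ∧ ¬req): least fixpoint, start Z0 = {t5, t7}, add states with some successor in Z. Z1 = {t1, t5, t7}; Z2 = {t1, t5, t7, t9}; Z3 = {t1, t3, t5, t7, t9}; Z4 = {t1, t3, t5, t7, t8, t9}; fixed.
Sat(EF (lock ∧ ¬req)) = {t1, t3, t5, t7, t8, t9}

{t1, t3, t5, t7, t8, t9}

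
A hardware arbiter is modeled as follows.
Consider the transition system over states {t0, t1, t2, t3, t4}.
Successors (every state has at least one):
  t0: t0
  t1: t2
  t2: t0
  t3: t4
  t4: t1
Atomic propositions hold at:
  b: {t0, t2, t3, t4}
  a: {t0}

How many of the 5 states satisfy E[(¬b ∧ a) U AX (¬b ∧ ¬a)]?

1

Sat(¬b) = {t1}
Sat(¬b ∧ a) = ∅
Sat(¬a) = {t1, t2, t3, t4}
Sat(¬b ∧ ¬a) = {t1}
Sat(AX (¬b ∧ ¬a)) = {s : every successor in {t1}} = {t4}
E[(¬b ∧ a) U AX (¬b ∧ ¬a)]: least fixpoint, start Z0 = Sat(AX (¬b ∧ ¬a)) = {t4}, add states in Sat(¬b ∧ a) with some successor in Z. Already a fixed point.
Sat(E[(¬b ∧ a) U AX (¬b ∧ ¬a)]) = {t4}
|Sat(E[(¬b ∧ a) U AX (¬b ∧ ¬a)])| = |{t4}| = 1.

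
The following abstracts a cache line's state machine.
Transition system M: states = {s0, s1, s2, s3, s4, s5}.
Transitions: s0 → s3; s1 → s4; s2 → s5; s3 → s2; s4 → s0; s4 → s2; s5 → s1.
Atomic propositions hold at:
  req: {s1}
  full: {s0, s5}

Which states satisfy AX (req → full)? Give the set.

Sat(req → full) = {s0, s2, s3, s4, s5}
Sat(AX (req → full)) = {s : every successor in {s0, s2, s3, s4, s5}} = {s0, s1, s2, s3, s4}

{s0, s1, s2, s3, s4}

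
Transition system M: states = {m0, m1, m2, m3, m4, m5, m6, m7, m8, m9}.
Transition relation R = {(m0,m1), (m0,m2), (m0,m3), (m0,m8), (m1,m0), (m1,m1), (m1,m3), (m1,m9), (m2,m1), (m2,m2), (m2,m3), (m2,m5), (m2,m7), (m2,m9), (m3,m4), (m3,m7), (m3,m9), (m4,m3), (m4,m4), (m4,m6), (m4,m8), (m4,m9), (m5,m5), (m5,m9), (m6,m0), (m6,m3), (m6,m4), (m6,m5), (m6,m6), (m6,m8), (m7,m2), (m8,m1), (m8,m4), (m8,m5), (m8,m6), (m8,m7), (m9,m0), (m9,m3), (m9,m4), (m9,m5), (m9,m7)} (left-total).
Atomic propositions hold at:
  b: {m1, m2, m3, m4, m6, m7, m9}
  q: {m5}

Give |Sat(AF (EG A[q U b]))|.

A[q U b]: least fixpoint, start Z0 = Sat(b) = {m1, m2, m3, m4, m6, m7, m9}, add states in Sat(q) with every successor in Z. Already a fixed point.
Sat(A[q U b]) = {m1, m2, m3, m4, m6, m7, m9}
EG A[q U b]: greatest fixpoint, start Z0 = {m1, m2, m3, m4, m6, m7, m9}, keep only states in Sat with some successor in Z. Already a fixed point.
Sat(EG A[q U b]) = {m1, m2, m3, m4, m6, m7, m9}
AF (EG A[q U b]): least fixpoint, start Z0 = {m1, m2, m3, m4, m6, m7, m9}, add states with every successor in Z. Already a fixed point.
Sat(AF (EG A[q U b])) = {m1, m2, m3, m4, m6, m7, m9}
|Sat(AF (EG A[q U b]))| = |{m1, m2, m3, m4, m6, m7, m9}| = 7.

7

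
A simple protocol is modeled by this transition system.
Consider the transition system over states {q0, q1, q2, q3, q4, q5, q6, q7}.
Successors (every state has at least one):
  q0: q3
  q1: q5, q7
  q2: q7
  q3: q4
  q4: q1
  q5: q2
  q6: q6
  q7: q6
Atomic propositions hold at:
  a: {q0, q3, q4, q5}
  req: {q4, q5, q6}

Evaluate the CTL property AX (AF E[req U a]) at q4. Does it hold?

No

E[req U a]: least fixpoint, start Z0 = Sat(a) = {q0, q3, q4, q5}, add states in Sat(req) with some successor in Z. Already a fixed point.
Sat(E[req U a]) = {q0, q3, q4, q5}
AF E[req U a]: least fixpoint, start Z0 = {q0, q3, q4, q5}, add states with every successor in Z. Already a fixed point.
Sat(AF E[req U a]) = {q0, q3, q4, q5}
Sat(AX (AF E[req U a])) = {s : every successor in {q0, q3, q4, q5}} = {q0, q3}
q4 ∉ Sat(AX (AF E[req U a])) = {q0, q3}, so the formula does not hold at q4.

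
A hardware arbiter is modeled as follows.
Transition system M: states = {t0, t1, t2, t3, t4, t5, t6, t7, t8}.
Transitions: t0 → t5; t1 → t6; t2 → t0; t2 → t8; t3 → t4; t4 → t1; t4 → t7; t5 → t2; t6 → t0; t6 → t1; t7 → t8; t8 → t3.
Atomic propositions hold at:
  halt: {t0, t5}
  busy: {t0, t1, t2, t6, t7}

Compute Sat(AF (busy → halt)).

Sat(busy → halt) = {t0, t3, t4, t5, t8}
AF (busy → halt): least fixpoint, start Z0 = {t0, t3, t4, t5, t8}, add states with every successor in Z. Z1 = {t0, t2, t3, t4, t5, t7, t8}; fixed.
Sat(AF (busy → halt)) = {t0, t2, t3, t4, t5, t7, t8}

{t0, t2, t3, t4, t5, t7, t8}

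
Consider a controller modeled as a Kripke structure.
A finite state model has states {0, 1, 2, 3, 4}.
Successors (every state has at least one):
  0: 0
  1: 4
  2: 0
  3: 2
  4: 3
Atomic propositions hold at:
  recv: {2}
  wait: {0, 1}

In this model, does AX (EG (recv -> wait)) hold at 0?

Yes

Sat(recv -> wait) = {0, 1, 3, 4}
EG (recv -> wait): greatest fixpoint, start Z0 = {0, 1, 3, 4}, keep only states in Sat with some successor in Z. Z1 = {0, 1, 4}; Z2 = {0, 1}; Z3 = {0}; fixed.
Sat(EG (recv -> wait)) = {0}
Sat(AX (EG (recv -> wait))) = {s : every successor in {0}} = {0, 2}
0 ∈ Sat(AX (EG (recv -> wait))) = {0, 2}, so the formula holds at 0.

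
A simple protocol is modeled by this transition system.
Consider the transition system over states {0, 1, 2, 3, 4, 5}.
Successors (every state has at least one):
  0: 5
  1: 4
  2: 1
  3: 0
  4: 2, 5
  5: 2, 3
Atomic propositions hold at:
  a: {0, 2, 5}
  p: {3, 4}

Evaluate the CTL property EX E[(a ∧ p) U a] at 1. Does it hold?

No

Sat(a ∧ p) = ∅
E[(a ∧ p) U a]: least fixpoint, start Z0 = Sat(a) = {0, 2, 5}, add states in Sat(a ∧ p) with some successor in Z. Already a fixed point.
Sat(E[(a ∧ p) U a]) = {0, 2, 5}
Sat(EX E[(a ∧ p) U a]) = {s : some successor in {0, 2, 5}} = {0, 3, 4, 5}
1 ∉ Sat(EX E[(a ∧ p) U a]) = {0, 3, 4, 5}, so the formula does not hold at 1.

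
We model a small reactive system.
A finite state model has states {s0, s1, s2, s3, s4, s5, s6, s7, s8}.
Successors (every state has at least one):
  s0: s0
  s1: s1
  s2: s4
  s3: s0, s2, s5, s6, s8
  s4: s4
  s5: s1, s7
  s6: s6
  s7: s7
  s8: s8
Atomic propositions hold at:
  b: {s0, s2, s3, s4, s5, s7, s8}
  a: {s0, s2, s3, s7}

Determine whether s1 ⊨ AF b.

No

AF b: least fixpoint, start Z0 = {s0, s2, s3, s4, s5, s7, s8}, add states with every successor in Z. Already a fixed point.
Sat(AF b) = {s0, s2, s3, s4, s5, s7, s8}
s1 ∉ Sat(AF b) = {s0, s2, s3, s4, s5, s7, s8}, so the formula does not hold at s1.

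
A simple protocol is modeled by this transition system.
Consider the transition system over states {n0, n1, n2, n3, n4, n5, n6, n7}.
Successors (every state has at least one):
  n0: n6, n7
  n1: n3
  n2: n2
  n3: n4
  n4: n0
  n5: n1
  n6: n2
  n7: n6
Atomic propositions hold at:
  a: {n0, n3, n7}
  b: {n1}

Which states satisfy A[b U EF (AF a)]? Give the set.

{n0, n1, n3, n4, n5, n7}

AF a: least fixpoint, start Z0 = {n0, n3, n7}, add states with every successor in Z. Z1 = {n0, n1, n3, n4, n7}; Z2 = {n0, n1, n3, n4, n5, n7}; fixed.
Sat(AF a) = {n0, n1, n3, n4, n5, n7}
EF (AF a): least fixpoint, start Z0 = {n0, n1, n3, n4, n5, n7}, add states with some successor in Z. Already a fixed point.
Sat(EF (AF a)) = {n0, n1, n3, n4, n5, n7}
A[b U EF (AF a)]: least fixpoint, start Z0 = Sat(EF (AF a)) = {n0, n1, n3, n4, n5, n7}, add states in Sat(b) with every successor in Z. Already a fixed point.
Sat(A[b U EF (AF a)]) = {n0, n1, n3, n4, n5, n7}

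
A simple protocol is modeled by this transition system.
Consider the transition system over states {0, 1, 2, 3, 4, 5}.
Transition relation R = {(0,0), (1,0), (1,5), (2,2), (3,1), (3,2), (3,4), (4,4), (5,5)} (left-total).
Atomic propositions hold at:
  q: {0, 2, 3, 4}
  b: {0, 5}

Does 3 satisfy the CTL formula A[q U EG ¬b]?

Sat(¬b) = {1, 2, 3, 4}
EG ¬b: greatest fixpoint, start Z0 = {1, 2, 3, 4}, keep only states in Sat with some successor in Z. Z1 = {2, 3, 4}; fixed.
Sat(EG ¬b) = {2, 3, 4}
A[q U EG ¬b]: least fixpoint, start Z0 = Sat(EG ¬b) = {2, 3, 4}, add states in Sat(q) with every successor in Z. Already a fixed point.
Sat(A[q U EG ¬b]) = {2, 3, 4}
3 ∈ Sat(A[q U EG ¬b]) = {2, 3, 4}, so the formula holds at 3.

Yes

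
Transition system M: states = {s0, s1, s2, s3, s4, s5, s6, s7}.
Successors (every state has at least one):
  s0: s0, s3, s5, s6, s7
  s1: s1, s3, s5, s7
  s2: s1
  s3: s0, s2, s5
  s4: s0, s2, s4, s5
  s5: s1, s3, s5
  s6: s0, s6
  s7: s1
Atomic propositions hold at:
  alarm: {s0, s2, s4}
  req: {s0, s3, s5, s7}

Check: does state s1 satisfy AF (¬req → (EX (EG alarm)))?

Sat(¬req) = {s1, s2, s4, s6}
EG alarm: greatest fixpoint, start Z0 = {s0, s2, s4}, keep only states in Sat with some successor in Z. Z1 = {s0, s4}; fixed.
Sat(EG alarm) = {s0, s4}
Sat(EX (EG alarm)) = {s : some successor in {s0, s4}} = {s0, s3, s4, s6}
Sat(¬req → (EX (EG alarm))) = {s0, s3, s4, s5, s6, s7}
AF (¬req → (EX (EG alarm))): least fixpoint, start Z0 = {s0, s3, s4, s5, s6, s7}, add states with every successor in Z. Already a fixed point.
Sat(AF (¬req → (EX (EG alarm)))) = {s0, s3, s4, s5, s6, s7}
s1 ∉ Sat(AF (¬req → (EX (EG alarm)))) = {s0, s3, s4, s5, s6, s7}, so the formula does not hold at s1.

No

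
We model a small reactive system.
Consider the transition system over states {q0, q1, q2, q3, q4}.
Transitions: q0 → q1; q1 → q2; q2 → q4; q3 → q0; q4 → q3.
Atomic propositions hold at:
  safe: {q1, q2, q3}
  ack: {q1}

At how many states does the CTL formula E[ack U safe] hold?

E[ack U safe]: least fixpoint, start Z0 = Sat(safe) = {q1, q2, q3}, add states in Sat(ack) with some successor in Z. Already a fixed point.
Sat(E[ack U safe]) = {q1, q2, q3}
|Sat(E[ack U safe])| = |{q1, q2, q3}| = 3.

3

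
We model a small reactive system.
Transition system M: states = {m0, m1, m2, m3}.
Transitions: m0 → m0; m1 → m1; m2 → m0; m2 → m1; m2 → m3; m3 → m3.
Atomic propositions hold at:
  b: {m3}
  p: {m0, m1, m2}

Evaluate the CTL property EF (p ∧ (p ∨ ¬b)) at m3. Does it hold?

Sat(¬b) = {m0, m1, m2}
Sat(p ∨ ¬b) = {m0, m1, m2}
Sat(p ∧ (p ∨ ¬b)) = {m0, m1, m2}
EF (p ∧ (p ∨ ¬b)): least fixpoint, start Z0 = {m0, m1, m2}, add states with some successor in Z. Already a fixed point.
Sat(EF (p ∧ (p ∨ ¬b))) = {m0, m1, m2}
m3 ∉ Sat(EF (p ∧ (p ∨ ¬b))) = {m0, m1, m2}, so the formula does not hold at m3.

No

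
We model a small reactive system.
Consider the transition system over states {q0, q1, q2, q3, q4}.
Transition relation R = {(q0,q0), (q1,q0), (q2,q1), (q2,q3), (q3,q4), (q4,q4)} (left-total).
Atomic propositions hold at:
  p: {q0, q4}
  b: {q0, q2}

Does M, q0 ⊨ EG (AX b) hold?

Yes

Sat(AX b) = {s : every successor in {q0, q2}} = {q0, q1}
EG (AX b): greatest fixpoint, start Z0 = {q0, q1}, keep only states in Sat with some successor in Z. Already a fixed point.
Sat(EG (AX b)) = {q0, q1}
q0 ∈ Sat(EG (AX b)) = {q0, q1}, so the formula holds at q0.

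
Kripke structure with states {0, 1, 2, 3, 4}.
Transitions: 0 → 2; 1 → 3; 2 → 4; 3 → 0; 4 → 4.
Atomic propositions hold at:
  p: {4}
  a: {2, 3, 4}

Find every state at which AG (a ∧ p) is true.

{4}

Sat(a ∧ p) = {4}
AG (a ∧ p): greatest fixpoint, start Z0 = {4}, keep only states in Sat with every successor in Z. Already a fixed point.
Sat(AG (a ∧ p)) = {4}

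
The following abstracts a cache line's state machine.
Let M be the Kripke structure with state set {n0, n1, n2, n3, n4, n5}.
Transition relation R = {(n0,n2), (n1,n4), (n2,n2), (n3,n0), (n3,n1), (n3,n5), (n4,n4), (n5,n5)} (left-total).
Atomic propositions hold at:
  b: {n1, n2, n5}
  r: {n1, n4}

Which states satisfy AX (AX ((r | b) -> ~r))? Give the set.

Sat(r | b) = {n1, n2, n4, n5}
Sat(~r) = {n0, n2, n3, n5}
Sat((r | b) -> ~r) = {n0, n2, n3, n5}
Sat(AX ((r | b) -> ~r)) = {s : every successor in {n0, n2, n3, n5}} = {n0, n2, n5}
Sat(AX (AX ((r | b) -> ~r))) = {s : every successor in {n0, n2, n5}} = {n0, n2, n5}

{n0, n2, n5}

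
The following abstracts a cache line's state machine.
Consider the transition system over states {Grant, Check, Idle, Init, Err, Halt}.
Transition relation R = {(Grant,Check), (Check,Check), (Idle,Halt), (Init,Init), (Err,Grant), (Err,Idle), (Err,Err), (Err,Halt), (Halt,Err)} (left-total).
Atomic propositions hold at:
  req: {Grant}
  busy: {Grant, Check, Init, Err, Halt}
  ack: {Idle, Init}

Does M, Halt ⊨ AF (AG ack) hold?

AG ack: greatest fixpoint, start Z0 = {Idle, Init}, keep only states in Sat with every successor in Z. Z1 = {Init}; fixed.
Sat(AG ack) = {Init}
AF (AG ack): least fixpoint, start Z0 = {Init}, add states with every successor in Z. Already a fixed point.
Sat(AF (AG ack)) = {Init}
Halt ∉ Sat(AF (AG ack)) = {Init}, so the formula does not hold at Halt.

No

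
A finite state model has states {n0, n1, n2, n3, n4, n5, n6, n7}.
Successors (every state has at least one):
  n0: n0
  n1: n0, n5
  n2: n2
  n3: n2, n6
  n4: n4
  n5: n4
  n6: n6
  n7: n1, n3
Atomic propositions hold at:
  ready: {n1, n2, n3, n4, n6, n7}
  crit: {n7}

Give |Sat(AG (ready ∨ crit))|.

4

Sat(ready ∨ crit) = {n1, n2, n3, n4, n6, n7}
AG (ready ∨ crit): greatest fixpoint, start Z0 = {n1, n2, n3, n4, n6, n7}, keep only states in Sat with every successor in Z. Z1 = {n2, n3, n4, n6, n7}; Z2 = {n2, n3, n4, n6}; fixed.
Sat(AG (ready ∨ crit)) = {n2, n3, n4, n6}
|Sat(AG (ready ∨ crit))| = |{n2, n3, n4, n6}| = 4.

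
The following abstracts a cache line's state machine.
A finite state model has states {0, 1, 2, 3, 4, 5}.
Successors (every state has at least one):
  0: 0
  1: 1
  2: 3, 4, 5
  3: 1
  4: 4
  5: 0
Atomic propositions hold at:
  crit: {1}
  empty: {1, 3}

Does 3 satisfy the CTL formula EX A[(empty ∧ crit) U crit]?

Yes

Sat(empty ∧ crit) = {1}
A[(empty ∧ crit) U crit]: least fixpoint, start Z0 = Sat(crit) = {1}, add states in Sat(empty ∧ crit) with every successor in Z. Already a fixed point.
Sat(A[(empty ∧ crit) U crit]) = {1}
Sat(EX A[(empty ∧ crit) U crit]) = {s : some successor in {1}} = {1, 3}
3 ∈ Sat(EX A[(empty ∧ crit) U crit]) = {1, 3}, so the formula holds at 3.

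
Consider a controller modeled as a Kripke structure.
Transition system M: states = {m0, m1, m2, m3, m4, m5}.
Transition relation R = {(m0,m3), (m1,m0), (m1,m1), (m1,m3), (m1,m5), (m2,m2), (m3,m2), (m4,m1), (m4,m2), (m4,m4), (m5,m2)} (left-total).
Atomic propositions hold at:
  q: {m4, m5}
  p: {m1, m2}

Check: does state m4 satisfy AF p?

AF p: least fixpoint, start Z0 = {m1, m2}, add states with every successor in Z. Z1 = {m1, m2, m3, m5}; Z2 = {m0, m1, m2, m3, m5}; fixed.
Sat(AF p) = {m0, m1, m2, m3, m5}
m4 ∉ Sat(AF p) = {m0, m1, m2, m3, m5}, so the formula does not hold at m4.

No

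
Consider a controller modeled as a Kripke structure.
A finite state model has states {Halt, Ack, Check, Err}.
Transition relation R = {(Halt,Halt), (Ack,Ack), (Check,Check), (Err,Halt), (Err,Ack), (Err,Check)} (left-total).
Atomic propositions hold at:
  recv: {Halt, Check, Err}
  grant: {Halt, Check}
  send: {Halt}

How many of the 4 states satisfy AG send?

AG send: greatest fixpoint, start Z0 = {Halt}, keep only states in Sat with every successor in Z. Already a fixed point.
Sat(AG send) = {Halt}
|Sat(AG send)| = |{Halt}| = 1.

1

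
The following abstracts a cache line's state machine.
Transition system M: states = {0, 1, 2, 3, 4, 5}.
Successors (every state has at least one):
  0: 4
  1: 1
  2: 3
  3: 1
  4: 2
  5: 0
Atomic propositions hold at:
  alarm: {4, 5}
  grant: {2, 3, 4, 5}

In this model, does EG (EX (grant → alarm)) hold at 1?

Yes

Sat(grant → alarm) = {0, 1, 4, 5}
Sat(EX (grant → alarm)) = {s : some successor in {0, 1, 4, 5}} = {0, 1, 3, 5}
EG (EX (grant → alarm)): greatest fixpoint, start Z0 = {0, 1, 3, 5}, keep only states in Sat with some successor in Z. Z1 = {1, 3, 5}; Z2 = {1, 3}; fixed.
Sat(EG (EX (grant → alarm))) = {1, 3}
1 ∈ Sat(EG (EX (grant → alarm))) = {1, 3}, so the formula holds at 1.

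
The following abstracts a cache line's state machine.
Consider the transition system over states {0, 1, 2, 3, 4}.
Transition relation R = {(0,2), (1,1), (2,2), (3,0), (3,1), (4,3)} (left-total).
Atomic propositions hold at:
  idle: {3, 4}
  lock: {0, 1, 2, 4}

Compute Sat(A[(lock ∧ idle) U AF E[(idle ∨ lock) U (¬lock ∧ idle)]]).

Sat(lock ∧ idle) = {4}
Sat(idle ∨ lock) = {0, 1, 2, 3, 4}
Sat(¬lock) = {3}
Sat(¬lock ∧ idle) = {3}
E[(idle ∨ lock) U (¬lock ∧ idle)]: least fixpoint, start Z0 = Sat((¬lock ∧ idle)) = {3}, add states in Sat(idle ∨ lock) with some successor in Z. Z1 = {3, 4}; fixed.
Sat(E[(idle ∨ lock) U (¬lock ∧ idle)]) = {3, 4}
AF E[(idle ∨ lock) U (¬lock ∧ idle)]: least fixpoint, start Z0 = {3, 4}, add states with every successor in Z. Already a fixed point.
Sat(AF E[(idle ∨ lock) U (¬lock ∧ idle)]) = {3, 4}
A[(lock ∧ idle) U AF E[(idle ∨ lock) U (¬lock ∧ idle)]]: least fixpoint, start Z0 = Sat(AF E[(idle ∨ lock) U (¬lock ∧ idle)]) = {3, 4}, add states in Sat(lock ∧ idle) with every successor in Z. Already a fixed point.
Sat(A[(lock ∧ idle) U AF E[(idle ∨ lock) U (¬lock ∧ idle)]]) = {3, 4}

{3, 4}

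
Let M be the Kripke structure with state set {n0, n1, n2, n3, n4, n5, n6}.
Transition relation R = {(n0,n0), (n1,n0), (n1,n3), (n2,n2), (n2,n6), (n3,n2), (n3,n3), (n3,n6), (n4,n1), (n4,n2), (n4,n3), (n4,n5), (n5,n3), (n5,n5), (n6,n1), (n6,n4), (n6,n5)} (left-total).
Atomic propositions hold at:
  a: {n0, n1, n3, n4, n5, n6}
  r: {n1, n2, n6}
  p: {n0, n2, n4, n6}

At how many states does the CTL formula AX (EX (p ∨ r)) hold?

4

Sat(p ∨ r) = {n0, n1, n2, n4, n6}
Sat(EX (p ∨ r)) = {s : some successor in {n0, n1, n2, n4, n6}} = {n0, n1, n2, n3, n4, n6}
Sat(AX (EX (p ∨ r))) = {s : every successor in {n0, n1, n2, n3, n4, n6}} = {n0, n1, n2, n3}
|Sat(AX (EX (p ∨ r)))| = |{n0, n1, n2, n3}| = 4.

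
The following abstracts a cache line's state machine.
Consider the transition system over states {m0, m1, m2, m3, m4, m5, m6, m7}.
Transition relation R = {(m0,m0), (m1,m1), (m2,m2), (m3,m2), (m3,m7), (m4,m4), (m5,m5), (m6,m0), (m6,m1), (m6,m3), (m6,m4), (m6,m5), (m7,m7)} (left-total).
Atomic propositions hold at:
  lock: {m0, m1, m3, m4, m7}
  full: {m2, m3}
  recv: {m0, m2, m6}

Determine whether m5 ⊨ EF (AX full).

No

Sat(AX full) = {s : every successor in {m2, m3}} = {m2}
EF (AX full): least fixpoint, start Z0 = {m2}, add states with some successor in Z. Z1 = {m2, m3}; Z2 = {m2, m3, m6}; fixed.
Sat(EF (AX full)) = {m2, m3, m6}
m5 ∉ Sat(EF (AX full)) = {m2, m3, m6}, so the formula does not hold at m5.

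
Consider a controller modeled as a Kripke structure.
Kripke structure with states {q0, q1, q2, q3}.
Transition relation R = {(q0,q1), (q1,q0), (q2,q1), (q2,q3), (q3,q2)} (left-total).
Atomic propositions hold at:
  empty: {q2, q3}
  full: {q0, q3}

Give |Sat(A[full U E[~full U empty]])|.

Sat(~full) = {q1, q2}
E[~full U empty]: least fixpoint, start Z0 = Sat(empty) = {q2, q3}, add states in Sat(~full) with some successor in Z. Already a fixed point.
Sat(E[~full U empty]) = {q2, q3}
A[full U E[~full U empty]]: least fixpoint, start Z0 = Sat(E[~full U empty]) = {q2, q3}, add states in Sat(full) with every successor in Z. Already a fixed point.
Sat(A[full U E[~full U empty]]) = {q2, q3}
|Sat(A[full U E[~full U empty]])| = |{q2, q3}| = 2.

2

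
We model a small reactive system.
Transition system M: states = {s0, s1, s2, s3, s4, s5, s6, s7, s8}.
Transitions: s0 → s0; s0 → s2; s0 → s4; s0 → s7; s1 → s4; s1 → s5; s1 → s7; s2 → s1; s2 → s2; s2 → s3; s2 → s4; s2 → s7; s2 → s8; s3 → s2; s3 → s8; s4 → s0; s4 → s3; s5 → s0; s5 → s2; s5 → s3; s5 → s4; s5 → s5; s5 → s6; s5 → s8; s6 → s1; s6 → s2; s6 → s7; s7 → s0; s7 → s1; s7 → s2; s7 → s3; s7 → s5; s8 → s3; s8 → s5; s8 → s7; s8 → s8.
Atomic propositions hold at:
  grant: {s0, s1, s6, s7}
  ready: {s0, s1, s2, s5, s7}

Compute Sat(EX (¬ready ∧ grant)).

Sat(¬ready) = {s3, s4, s6, s8}
Sat(¬ready ∧ grant) = {s6}
Sat(EX (¬ready ∧ grant)) = {s : some successor in {s6}} = {s5}

{s5}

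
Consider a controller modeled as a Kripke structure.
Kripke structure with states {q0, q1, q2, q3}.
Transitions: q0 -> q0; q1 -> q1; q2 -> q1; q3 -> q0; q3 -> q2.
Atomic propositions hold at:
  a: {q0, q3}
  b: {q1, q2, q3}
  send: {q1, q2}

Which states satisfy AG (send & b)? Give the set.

{q1, q2}

Sat(send & b) = {q1, q2}
AG (send & b): greatest fixpoint, start Z0 = {q1, q2}, keep only states in Sat with every successor in Z. Already a fixed point.
Sat(AG (send & b)) = {q1, q2}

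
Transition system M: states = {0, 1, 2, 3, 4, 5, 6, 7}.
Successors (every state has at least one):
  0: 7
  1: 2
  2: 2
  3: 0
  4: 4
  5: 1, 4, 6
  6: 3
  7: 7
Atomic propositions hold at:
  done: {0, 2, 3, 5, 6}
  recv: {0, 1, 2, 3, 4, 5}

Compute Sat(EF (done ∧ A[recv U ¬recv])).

Sat(¬recv) = {6, 7}
A[recv U ¬recv]: least fixpoint, start Z0 = Sat(¬recv) = {6, 7}, add states in Sat(recv) with every successor in Z. Z1 = {0, 6, 7}; Z2 = {0, 3, 6, 7}; fixed.
Sat(A[recv U ¬recv]) = {0, 3, 6, 7}
Sat(done ∧ A[recv U ¬recv]) = {0, 3, 6}
EF (done ∧ A[recv U ¬recv]): least fixpoint, start Z0 = {0, 3, 6}, add states with some successor in Z. Z1 = {0, 3, 5, 6}; fixed.
Sat(EF (done ∧ A[recv U ¬recv])) = {0, 3, 5, 6}

{0, 3, 5, 6}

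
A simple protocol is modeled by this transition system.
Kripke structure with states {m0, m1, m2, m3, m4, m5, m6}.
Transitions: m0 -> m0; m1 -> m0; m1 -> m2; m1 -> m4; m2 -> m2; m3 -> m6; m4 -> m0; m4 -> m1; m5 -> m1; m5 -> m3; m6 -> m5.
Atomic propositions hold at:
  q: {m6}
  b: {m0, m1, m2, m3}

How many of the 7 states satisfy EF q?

EF q: least fixpoint, start Z0 = {m6}, add states with some successor in Z. Z1 = {m3, m6}; Z2 = {m3, m5, m6}; fixed.
Sat(EF q) = {m3, m5, m6}
|Sat(EF q)| = |{m3, m5, m6}| = 3.

3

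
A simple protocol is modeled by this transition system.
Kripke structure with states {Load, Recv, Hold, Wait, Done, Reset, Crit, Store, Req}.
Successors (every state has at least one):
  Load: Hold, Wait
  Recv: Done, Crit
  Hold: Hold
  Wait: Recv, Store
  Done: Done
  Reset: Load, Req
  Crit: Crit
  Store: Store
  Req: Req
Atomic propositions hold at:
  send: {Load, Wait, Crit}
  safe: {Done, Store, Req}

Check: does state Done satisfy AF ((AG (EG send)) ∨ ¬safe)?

EG send: greatest fixpoint, start Z0 = {Load, Wait, Crit}, keep only states in Sat with some successor in Z. Z1 = {Load, Crit}; Z2 = {Crit}; fixed.
Sat(EG send) = {Crit}
AG (EG send): greatest fixpoint, start Z0 = {Crit}, keep only states in Sat with every successor in Z. Already a fixed point.
Sat(AG (EG send)) = {Crit}
Sat(¬safe) = {Load, Recv, Hold, Wait, Reset, Crit}
Sat((AG (EG send)) ∨ ¬safe) = {Load, Recv, Hold, Wait, Reset, Crit}
AF ((AG (EG send)) ∨ ¬safe): least fixpoint, start Z0 = {Load, Recv, Hold, Wait, Reset, Crit}, add states with every successor in Z. Already a fixed point.
Sat(AF ((AG (EG send)) ∨ ¬safe)) = {Load, Recv, Hold, Wait, Reset, Crit}
Done ∉ Sat(AF ((AG (EG send)) ∨ ¬safe)) = {Load, Recv, Hold, Wait, Reset, Crit}, so the formula does not hold at Done.

No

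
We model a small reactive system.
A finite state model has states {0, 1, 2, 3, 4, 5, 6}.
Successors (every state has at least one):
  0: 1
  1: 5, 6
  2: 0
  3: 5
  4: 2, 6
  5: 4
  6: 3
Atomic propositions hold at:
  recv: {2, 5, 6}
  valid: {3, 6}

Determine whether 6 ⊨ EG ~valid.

No

Sat(~valid) = {0, 1, 2, 4, 5}
EG ~valid: greatest fixpoint, start Z0 = {0, 1, 2, 4, 5}, keep only states in Sat with some successor in Z. Already a fixed point.
Sat(EG ~valid) = {0, 1, 2, 4, 5}
6 ∉ Sat(EG ~valid) = {0, 1, 2, 4, 5}, so the formula does not hold at 6.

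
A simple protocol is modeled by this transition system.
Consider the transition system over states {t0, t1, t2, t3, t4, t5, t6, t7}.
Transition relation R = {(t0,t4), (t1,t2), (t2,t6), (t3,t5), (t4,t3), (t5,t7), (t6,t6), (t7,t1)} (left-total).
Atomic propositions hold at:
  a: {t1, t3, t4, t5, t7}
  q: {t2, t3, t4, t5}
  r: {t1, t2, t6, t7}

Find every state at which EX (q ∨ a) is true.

Sat(q ∨ a) = {t1, t2, t3, t4, t5, t7}
Sat(EX (q ∨ a)) = {s : some successor in {t1, t2, t3, t4, t5, t7}} = {t0, t1, t3, t4, t5, t7}

{t0, t1, t3, t4, t5, t7}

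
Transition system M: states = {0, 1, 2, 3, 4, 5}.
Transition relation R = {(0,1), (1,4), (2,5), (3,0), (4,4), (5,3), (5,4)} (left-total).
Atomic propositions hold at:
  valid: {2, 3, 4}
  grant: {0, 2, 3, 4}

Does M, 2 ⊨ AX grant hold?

Sat(AX grant) = {s : every successor in {0, 2, 3, 4}} = {1, 3, 4, 5}
2 ∉ Sat(AX grant) = {1, 3, 4, 5}, so the formula does not hold at 2.

No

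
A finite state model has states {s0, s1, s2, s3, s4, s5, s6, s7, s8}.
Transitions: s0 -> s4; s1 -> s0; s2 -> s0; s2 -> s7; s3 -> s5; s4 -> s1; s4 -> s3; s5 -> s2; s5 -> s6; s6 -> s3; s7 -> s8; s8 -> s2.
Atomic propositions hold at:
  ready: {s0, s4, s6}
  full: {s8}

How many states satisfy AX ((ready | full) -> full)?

5

Sat(ready | full) = {s0, s4, s6, s8}
Sat((ready | full) -> full) = {s1, s2, s3, s5, s7, s8}
Sat(AX ((ready | full) -> full)) = {s : every successor in {s1, s2, s3, s5, s7, s8}} = {s3, s4, s6, s7, s8}
|Sat(AX ((ready | full) -> full))| = |{s3, s4, s6, s7, s8}| = 5.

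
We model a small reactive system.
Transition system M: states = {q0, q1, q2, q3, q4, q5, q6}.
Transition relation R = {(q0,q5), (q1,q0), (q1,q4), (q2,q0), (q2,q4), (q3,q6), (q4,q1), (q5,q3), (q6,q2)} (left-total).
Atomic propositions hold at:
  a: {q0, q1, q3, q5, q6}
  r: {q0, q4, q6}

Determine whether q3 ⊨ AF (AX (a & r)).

Sat(a & r) = {q0, q6}
Sat(AX (a & r)) = {s : every successor in {q0, q6}} = {q3}
AF (AX (a & r)): least fixpoint, start Z0 = {q3}, add states with every successor in Z. Z1 = {q3, q5}; Z2 = {q0, q3, q5}; fixed.
Sat(AF (AX (a & r))) = {q0, q3, q5}
q3 ∈ Sat(AF (AX (a & r))) = {q0, q3, q5}, so the formula holds at q3.

Yes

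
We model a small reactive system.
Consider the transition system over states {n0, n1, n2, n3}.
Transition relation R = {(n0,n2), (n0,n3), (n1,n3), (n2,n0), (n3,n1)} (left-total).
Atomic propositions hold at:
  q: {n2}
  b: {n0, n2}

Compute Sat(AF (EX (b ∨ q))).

Sat(b ∨ q) = {n0, n2}
Sat(EX (b ∨ q)) = {s : some successor in {n0, n2}} = {n0, n2}
AF (EX (b ∨ q)): least fixpoint, start Z0 = {n0, n2}, add states with every successor in Z. Already a fixed point.
Sat(AF (EX (b ∨ q))) = {n0, n2}

{n0, n2}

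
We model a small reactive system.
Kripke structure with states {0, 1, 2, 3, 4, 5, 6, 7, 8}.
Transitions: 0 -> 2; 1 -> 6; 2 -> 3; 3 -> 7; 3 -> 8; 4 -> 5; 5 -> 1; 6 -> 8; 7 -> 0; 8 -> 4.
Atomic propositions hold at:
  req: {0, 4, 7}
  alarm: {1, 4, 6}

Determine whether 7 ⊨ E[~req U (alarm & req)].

Sat(~req) = {1, 2, 3, 5, 6, 8}
Sat(alarm & req) = {4}
E[~req U (alarm & req)]: least fixpoint, start Z0 = Sat((alarm & req)) = {4}, add states in Sat(~req) with some successor in Z. Z1 = {4, 8}; Z2 = {3, 4, 6, 8}; Z3 = {1, 2, 3, 4, 6, 8}; Z4 = {1, 2, 3, 4, 5, 6, 8}; fixed.
Sat(E[~req U (alarm & req)]) = {1, 2, 3, 4, 5, 6, 8}
7 ∉ Sat(E[~req U (alarm & req)]) = {1, 2, 3, 4, 5, 6, 8}, so the formula does not hold at 7.

No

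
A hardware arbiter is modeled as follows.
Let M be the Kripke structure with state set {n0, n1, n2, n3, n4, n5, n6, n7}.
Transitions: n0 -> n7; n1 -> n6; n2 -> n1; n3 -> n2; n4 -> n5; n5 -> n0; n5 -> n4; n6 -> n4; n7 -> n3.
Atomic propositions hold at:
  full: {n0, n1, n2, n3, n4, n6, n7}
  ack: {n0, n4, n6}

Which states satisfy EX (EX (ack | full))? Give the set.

Sat(ack | full) = {n0, n1, n2, n3, n4, n6, n7}
Sat(EX (ack | full)) = {s : some successor in {n0, n1, n2, n3, n4, n6, n7}} = {n0, n1, n2, n3, n5, n6, n7}
Sat(EX (EX (ack | full))) = {s : some successor in {n0, n1, n2, n3, n5, n6, n7}} = {n0, n1, n2, n3, n4, n5, n7}

{n0, n1, n2, n3, n4, n5, n7}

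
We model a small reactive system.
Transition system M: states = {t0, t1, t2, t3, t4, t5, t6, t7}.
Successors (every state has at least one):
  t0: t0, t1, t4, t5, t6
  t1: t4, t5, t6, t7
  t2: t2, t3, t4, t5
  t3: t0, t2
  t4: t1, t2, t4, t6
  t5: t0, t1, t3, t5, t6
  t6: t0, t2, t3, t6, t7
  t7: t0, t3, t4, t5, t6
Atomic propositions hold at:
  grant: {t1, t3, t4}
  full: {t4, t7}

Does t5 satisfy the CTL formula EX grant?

Sat(EX grant) = {s : some successor in {t1, t3, t4}} = {t0, t1, t2, t4, t5, t6, t7}
t5 ∈ Sat(EX grant) = {t0, t1, t2, t4, t5, t6, t7}, so the formula holds at t5.

Yes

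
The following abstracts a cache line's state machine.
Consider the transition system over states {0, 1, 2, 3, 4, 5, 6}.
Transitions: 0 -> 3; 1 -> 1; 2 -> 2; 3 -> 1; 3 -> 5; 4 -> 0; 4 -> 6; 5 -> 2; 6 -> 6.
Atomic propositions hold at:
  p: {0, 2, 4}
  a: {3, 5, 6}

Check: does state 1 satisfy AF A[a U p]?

No

A[a U p]: least fixpoint, start Z0 = Sat(p) = {0, 2, 4}, add states in Sat(a) with every successor in Z. Z1 = {0, 2, 4, 5}; fixed.
Sat(A[a U p]) = {0, 2, 4, 5}
AF A[a U p]: least fixpoint, start Z0 = {0, 2, 4, 5}, add states with every successor in Z. Already a fixed point.
Sat(AF A[a U p]) = {0, 2, 4, 5}
1 ∉ Sat(AF A[a U p]) = {0, 2, 4, 5}, so the formula does not hold at 1.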